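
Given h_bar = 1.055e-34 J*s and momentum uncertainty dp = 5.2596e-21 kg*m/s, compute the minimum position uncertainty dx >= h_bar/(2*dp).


dx = h_bar / (2 * dp)
= 1.055e-34 / (2 * 5.2596e-21)
= 1.055e-34 / 1.0519e-20
= 1.0029e-14 m

1.0029e-14


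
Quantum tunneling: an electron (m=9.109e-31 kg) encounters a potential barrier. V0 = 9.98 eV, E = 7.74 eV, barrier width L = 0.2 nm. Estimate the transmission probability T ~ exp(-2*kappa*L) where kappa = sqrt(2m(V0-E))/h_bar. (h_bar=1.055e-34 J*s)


V0 - E = 2.24 eV = 3.5885e-19 J
kappa = sqrt(2 * m * (V0-E)) / h_bar
= sqrt(2 * 9.109e-31 * 3.5885e-19) / 1.055e-34
= 7.6640e+09 /m
2*kappa*L = 2 * 7.6640e+09 * 0.2e-9
= 3.0656
T = exp(-3.0656) = 4.662663e-02

4.662663e-02


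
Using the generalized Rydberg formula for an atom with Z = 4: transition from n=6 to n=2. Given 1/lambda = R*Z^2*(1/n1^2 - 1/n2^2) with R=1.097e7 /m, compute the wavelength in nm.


1/lambda = R * Z^2 * (1/n1^2 - 1/n2^2)
= 1.097e7 * 4^2 * (1/2^2 - 1/6^2)
= 1.097e7 * 16 * (0.25 - 0.027778)
= 3.9004e+07 /m
lambda = 1 / 3.9004e+07
= 25.6381 nm

25.6381


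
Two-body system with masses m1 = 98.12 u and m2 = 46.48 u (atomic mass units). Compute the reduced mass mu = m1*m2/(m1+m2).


mu = m1 * m2 / (m1 + m2)
= 98.12 * 46.48 / (98.12 + 46.48)
= 4560.6176 / 144.6
= 31.5395 u

31.5395


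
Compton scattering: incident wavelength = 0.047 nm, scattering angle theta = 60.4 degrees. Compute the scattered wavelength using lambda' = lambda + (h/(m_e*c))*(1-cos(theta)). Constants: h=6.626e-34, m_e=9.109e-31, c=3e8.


Compton wavelength: h/(m_e*c) = 2.4247e-12 m
d_lambda = 2.4247e-12 * (1 - cos(60.4 deg))
= 2.4247e-12 * 0.506058
= 1.2270e-12 m = 0.001227 nm
lambda' = 0.047 + 0.001227
= 0.048227 nm

0.048227


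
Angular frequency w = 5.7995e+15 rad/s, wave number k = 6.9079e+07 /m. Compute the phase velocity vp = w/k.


vp = w / k
= 5.7995e+15 / 6.9079e+07
= 8.3955e+07 m/s

8.3955e+07


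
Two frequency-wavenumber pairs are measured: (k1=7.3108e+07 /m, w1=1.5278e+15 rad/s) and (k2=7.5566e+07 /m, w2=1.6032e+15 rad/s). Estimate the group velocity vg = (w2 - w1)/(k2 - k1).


vg = (w2 - w1) / (k2 - k1)
= (1.6032e+15 - 1.5278e+15) / (7.5566e+07 - 7.3108e+07)
= 7.5400e+13 / 2.4580e+06
= 3.0675e+07 m/s

3.0675e+07


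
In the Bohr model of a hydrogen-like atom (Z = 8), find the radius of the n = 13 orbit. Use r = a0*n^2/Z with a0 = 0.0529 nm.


r = a0 * n^2 / Z
= 0.0529 * 13^2 / 8
= 0.0529 * 169 / 8
= 1.1175 nm

1.1175


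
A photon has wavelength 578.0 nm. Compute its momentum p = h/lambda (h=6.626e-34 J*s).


p = h / lambda
= 6.626e-34 / (578.0e-9)
= 6.626e-34 / 5.7800e-07
= 1.1464e-27 kg*m/s

1.1464e-27


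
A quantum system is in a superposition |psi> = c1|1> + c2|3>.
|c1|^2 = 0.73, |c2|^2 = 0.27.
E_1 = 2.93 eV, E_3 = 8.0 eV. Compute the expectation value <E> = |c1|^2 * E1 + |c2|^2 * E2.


<E> = |c1|^2 * E1 + |c2|^2 * E2
= 0.73 * 2.93 + 0.27 * 8.0
= 2.1389 + 2.16
= 4.2989 eV

4.2989


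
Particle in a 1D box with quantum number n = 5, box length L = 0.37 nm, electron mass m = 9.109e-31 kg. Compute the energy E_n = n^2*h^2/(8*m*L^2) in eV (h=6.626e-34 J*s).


E = n^2 * h^2 / (8 * m * L^2)
= 5^2 * (6.626e-34)^2 / (8 * 9.109e-31 * (0.37e-9)^2)
= 25 * 4.3904e-67 / (8 * 9.109e-31 * 1.3690e-19)
= 1.1002e-17 J
= 68.6778 eV

68.6778


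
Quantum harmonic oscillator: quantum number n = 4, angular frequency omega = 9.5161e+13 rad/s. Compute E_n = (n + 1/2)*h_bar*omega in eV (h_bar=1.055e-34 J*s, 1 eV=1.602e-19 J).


E = (n + 1/2) * h_bar * omega
= (4 + 0.5) * 1.055e-34 * 9.5161e+13
= 4.5 * 1.0039e-20
= 4.5178e-20 J
= 0.282 eV

0.282


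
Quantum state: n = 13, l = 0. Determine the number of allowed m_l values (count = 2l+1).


m_l ranges from -l to +l in integer steps
So m_l goes from -0 to +0
Count = 2l + 1 = 2*0 + 1
= 1

1


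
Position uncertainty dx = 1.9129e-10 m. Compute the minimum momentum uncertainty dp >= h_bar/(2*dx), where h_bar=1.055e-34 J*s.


dp = h_bar / (2 * dx)
= 1.055e-34 / (2 * 1.9129e-10)
= 1.055e-34 / 3.8258e-10
= 2.7576e-25 kg*m/s

2.7576e-25


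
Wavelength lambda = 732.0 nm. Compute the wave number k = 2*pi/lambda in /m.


k = 2 * pi / lambda
= 6.2832 / (732.0e-9)
= 6.2832 / 7.3200e-07
= 8.5836e+06 /m

8.5836e+06


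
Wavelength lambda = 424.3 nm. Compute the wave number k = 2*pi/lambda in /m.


k = 2 * pi / lambda
= 6.2832 / (424.3e-9)
= 6.2832 / 4.2430e-07
= 1.4808e+07 /m

1.4808e+07


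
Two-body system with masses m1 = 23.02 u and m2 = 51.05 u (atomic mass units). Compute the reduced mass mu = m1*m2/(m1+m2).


mu = m1 * m2 / (m1 + m2)
= 23.02 * 51.05 / (23.02 + 51.05)
= 1175.171 / 74.07
= 15.8657 u

15.8657


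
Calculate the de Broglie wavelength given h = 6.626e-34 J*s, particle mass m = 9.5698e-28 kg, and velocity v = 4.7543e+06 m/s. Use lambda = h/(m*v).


lambda = h / (m * v)
= 6.626e-34 / (9.5698e-28 * 4.7543e+06)
= 6.626e-34 / 4.5498e-21
= 1.4563e-13 m

1.4563e-13


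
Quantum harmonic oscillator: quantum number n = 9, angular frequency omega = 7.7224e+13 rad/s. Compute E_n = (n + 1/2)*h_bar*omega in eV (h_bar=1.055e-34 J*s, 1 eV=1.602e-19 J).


E = (n + 1/2) * h_bar * omega
= (9 + 0.5) * 1.055e-34 * 7.7224e+13
= 9.5 * 8.1471e-21
= 7.7398e-20 J
= 0.4831 eV

0.4831


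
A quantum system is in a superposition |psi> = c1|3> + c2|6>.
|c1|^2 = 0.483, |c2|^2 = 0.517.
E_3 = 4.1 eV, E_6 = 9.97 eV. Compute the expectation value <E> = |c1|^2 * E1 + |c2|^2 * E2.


<E> = |c1|^2 * E1 + |c2|^2 * E2
= 0.483 * 4.1 + 0.517 * 9.97
= 1.9803 + 5.1545
= 7.1348 eV

7.1348


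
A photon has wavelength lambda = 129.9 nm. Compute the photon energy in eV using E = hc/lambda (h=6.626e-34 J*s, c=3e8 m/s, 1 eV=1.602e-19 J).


E = hc / lambda
= (6.626e-34)(3e8) / (129.9e-9)
= 1.9878e-25 / 1.2990e-07
= 1.5303e-18 J
Converting to eV: 1.5303e-18 / 1.602e-19
= 9.5521 eV

9.5521


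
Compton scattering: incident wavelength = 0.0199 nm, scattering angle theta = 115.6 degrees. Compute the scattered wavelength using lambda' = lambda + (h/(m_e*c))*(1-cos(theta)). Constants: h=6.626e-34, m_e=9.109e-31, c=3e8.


Compton wavelength: h/(m_e*c) = 2.4247e-12 m
d_lambda = 2.4247e-12 * (1 - cos(115.6 deg))
= 2.4247e-12 * 1.432086
= 3.4724e-12 m = 0.003472 nm
lambda' = 0.0199 + 0.003472
= 0.023372 nm

0.023372


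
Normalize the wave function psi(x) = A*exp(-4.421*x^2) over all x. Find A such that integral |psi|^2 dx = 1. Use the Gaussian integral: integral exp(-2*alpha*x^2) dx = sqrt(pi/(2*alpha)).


integral |psi|^2 dx = A^2 * sqrt(pi/(2*alpha)) = 1
A^2 = sqrt(2*alpha/pi)
= sqrt(2 * 4.421 / pi)
= 1.677646
A = sqrt(1.677646)
= 1.2952

1.2952


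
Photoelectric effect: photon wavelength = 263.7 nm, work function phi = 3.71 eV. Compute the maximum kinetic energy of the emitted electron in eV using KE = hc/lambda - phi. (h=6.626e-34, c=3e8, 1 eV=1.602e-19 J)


E_photon = hc / lambda
= (6.626e-34)(3e8) / (263.7e-9)
= 7.5381e-19 J
= 4.7054 eV
KE = E_photon - phi
= 4.7054 - 3.71
= 0.9954 eV

0.9954


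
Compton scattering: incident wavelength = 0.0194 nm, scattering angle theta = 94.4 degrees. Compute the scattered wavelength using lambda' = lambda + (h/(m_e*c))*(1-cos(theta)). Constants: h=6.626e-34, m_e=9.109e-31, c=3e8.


Compton wavelength: h/(m_e*c) = 2.4247e-12 m
d_lambda = 2.4247e-12 * (1 - cos(94.4 deg))
= 2.4247e-12 * 1.076719
= 2.6107e-12 m = 0.002611 nm
lambda' = 0.0194 + 0.002611
= 0.022011 nm

0.022011


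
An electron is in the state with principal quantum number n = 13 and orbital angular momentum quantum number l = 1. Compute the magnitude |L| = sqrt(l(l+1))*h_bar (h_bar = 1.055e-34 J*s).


L = sqrt(l*(l+1)) * h_bar
= sqrt(1 * 2) * 1.055e-34
= sqrt(2) * 1.055e-34
= 1.4142 * 1.055e-34
= 1.4920e-34 J*s

1.4920e-34


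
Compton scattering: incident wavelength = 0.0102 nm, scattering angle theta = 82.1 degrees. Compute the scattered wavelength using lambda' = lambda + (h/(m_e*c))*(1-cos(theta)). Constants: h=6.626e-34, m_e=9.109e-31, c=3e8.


Compton wavelength: h/(m_e*c) = 2.4247e-12 m
d_lambda = 2.4247e-12 * (1 - cos(82.1 deg))
= 2.4247e-12 * 0.862555
= 2.0914e-12 m = 0.002091 nm
lambda' = 0.0102 + 0.002091
= 0.012291 nm

0.012291


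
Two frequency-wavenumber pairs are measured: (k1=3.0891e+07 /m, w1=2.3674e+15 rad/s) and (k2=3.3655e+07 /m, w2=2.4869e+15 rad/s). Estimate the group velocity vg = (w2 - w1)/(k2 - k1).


vg = (w2 - w1) / (k2 - k1)
= (2.4869e+15 - 2.3674e+15) / (3.3655e+07 - 3.0891e+07)
= 1.1950e+14 / 2.7640e+06
= 4.3234e+07 m/s

4.3234e+07


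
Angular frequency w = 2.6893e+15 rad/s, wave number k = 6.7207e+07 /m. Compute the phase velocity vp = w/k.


vp = w / k
= 2.6893e+15 / 6.7207e+07
= 4.0015e+07 m/s

4.0015e+07


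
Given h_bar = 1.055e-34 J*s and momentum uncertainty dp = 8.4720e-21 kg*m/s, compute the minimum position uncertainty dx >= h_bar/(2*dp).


dx = h_bar / (2 * dp)
= 1.055e-34 / (2 * 8.4720e-21)
= 1.055e-34 / 1.6944e-20
= 6.2264e-15 m

6.2264e-15


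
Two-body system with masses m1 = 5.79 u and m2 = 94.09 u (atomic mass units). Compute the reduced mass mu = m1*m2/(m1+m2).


mu = m1 * m2 / (m1 + m2)
= 5.79 * 94.09 / (5.79 + 94.09)
= 544.7811 / 99.88
= 5.4544 u

5.4544


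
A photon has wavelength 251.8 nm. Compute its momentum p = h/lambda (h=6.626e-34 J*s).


p = h / lambda
= 6.626e-34 / (251.8e-9)
= 6.626e-34 / 2.5180e-07
= 2.6315e-27 kg*m/s

2.6315e-27


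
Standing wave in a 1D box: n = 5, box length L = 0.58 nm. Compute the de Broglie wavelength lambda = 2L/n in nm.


lambda = 2L / n
= 2 * 0.58 / 5
= 1.16 / 5
= 0.232 nm

0.232


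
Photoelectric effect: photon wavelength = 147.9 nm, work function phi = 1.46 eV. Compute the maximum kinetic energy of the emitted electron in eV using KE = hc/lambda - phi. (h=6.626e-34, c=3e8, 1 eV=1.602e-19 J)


E_photon = hc / lambda
= (6.626e-34)(3e8) / (147.9e-9)
= 1.3440e-18 J
= 8.3896 eV
KE = E_photon - phi
= 8.3896 - 1.46
= 6.9296 eV

6.9296


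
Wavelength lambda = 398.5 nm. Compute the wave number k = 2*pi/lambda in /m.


k = 2 * pi / lambda
= 6.2832 / (398.5e-9)
= 6.2832 / 3.9850e-07
= 1.5767e+07 /m

1.5767e+07


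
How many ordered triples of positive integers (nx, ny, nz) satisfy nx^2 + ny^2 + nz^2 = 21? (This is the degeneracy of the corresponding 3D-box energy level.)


Enumerate all (nx, ny, nz) with nx^2 + ny^2 + nz^2 = 21:
(1,2,4)
(1,4,2)
(2,1,4)
(2,4,1)
(4,1,2)
(4,2,1)
Total degeneracy = 6

6


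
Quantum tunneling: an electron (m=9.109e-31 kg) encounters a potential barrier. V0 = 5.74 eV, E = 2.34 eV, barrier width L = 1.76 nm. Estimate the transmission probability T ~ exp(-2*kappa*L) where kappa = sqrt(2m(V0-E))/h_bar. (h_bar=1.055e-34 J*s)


V0 - E = 3.4 eV = 5.4468e-19 J
kappa = sqrt(2 * m * (V0-E)) / h_bar
= sqrt(2 * 9.109e-31 * 5.4468e-19) / 1.055e-34
= 9.4421e+09 /m
2*kappa*L = 2 * 9.4421e+09 * 1.76e-9
= 33.2362
T = exp(-33.2362) = 3.678790e-15

3.678790e-15


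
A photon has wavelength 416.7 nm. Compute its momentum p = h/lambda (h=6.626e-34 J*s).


p = h / lambda
= 6.626e-34 / (416.7e-9)
= 6.626e-34 / 4.1670e-07
= 1.5901e-27 kg*m/s

1.5901e-27


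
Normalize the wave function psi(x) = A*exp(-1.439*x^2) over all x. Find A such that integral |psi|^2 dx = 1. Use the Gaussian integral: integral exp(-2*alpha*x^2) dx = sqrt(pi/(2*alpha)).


integral |psi|^2 dx = A^2 * sqrt(pi/(2*alpha)) = 1
A^2 = sqrt(2*alpha/pi)
= sqrt(2 * 1.439 / pi)
= 0.957129
A = sqrt(0.957129)
= 0.9783

0.9783


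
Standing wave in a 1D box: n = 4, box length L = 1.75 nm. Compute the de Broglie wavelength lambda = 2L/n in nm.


lambda = 2L / n
= 2 * 1.75 / 4
= 3.5 / 4
= 0.875 nm

0.875


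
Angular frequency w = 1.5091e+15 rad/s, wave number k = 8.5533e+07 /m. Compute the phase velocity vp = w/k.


vp = w / k
= 1.5091e+15 / 8.5533e+07
= 1.7643e+07 m/s

1.7643e+07


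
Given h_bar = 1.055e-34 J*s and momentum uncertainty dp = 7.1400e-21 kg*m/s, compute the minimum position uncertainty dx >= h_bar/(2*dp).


dx = h_bar / (2 * dp)
= 1.055e-34 / (2 * 7.1400e-21)
= 1.055e-34 / 1.4280e-20
= 7.3880e-15 m

7.3880e-15


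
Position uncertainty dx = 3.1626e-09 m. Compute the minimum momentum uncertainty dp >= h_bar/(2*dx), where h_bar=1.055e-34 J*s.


dp = h_bar / (2 * dx)
= 1.055e-34 / (2 * 3.1626e-09)
= 1.055e-34 / 6.3252e-09
= 1.6679e-26 kg*m/s

1.6679e-26


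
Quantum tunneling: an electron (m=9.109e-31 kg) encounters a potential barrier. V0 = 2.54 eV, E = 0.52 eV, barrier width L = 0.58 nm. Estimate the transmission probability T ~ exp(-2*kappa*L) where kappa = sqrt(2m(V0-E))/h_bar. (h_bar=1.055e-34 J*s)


V0 - E = 2.02 eV = 3.2360e-19 J
kappa = sqrt(2 * m * (V0-E)) / h_bar
= sqrt(2 * 9.109e-31 * 3.2360e-19) / 1.055e-34
= 7.2779e+09 /m
2*kappa*L = 2 * 7.2779e+09 * 0.58e-9
= 8.4423
T = exp(-8.4423) = 2.155453e-04

2.155453e-04


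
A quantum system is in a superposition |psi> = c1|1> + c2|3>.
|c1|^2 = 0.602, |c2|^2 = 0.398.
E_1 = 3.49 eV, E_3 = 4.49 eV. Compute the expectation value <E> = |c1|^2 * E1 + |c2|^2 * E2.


<E> = |c1|^2 * E1 + |c2|^2 * E2
= 0.602 * 3.49 + 0.398 * 4.49
= 2.101 + 1.787
= 3.888 eV

3.888


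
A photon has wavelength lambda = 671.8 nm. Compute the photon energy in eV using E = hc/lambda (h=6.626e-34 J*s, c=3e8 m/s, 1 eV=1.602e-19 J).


E = hc / lambda
= (6.626e-34)(3e8) / (671.8e-9)
= 1.9878e-25 / 6.7180e-07
= 2.9589e-19 J
Converting to eV: 2.9589e-19 / 1.602e-19
= 1.847 eV

1.847


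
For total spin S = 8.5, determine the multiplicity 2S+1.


Spin multiplicity = 2S + 1
= 2 * 8.5 + 1
= 17.0 + 1
= 18

18


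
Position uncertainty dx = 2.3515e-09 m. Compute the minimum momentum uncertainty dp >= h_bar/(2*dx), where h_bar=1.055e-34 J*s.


dp = h_bar / (2 * dx)
= 1.055e-34 / (2 * 2.3515e-09)
= 1.055e-34 / 4.7030e-09
= 2.2432e-26 kg*m/s

2.2432e-26


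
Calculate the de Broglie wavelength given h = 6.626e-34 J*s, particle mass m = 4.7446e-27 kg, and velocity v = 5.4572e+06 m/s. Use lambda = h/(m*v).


lambda = h / (m * v)
= 6.626e-34 / (4.7446e-27 * 5.4572e+06)
= 6.626e-34 / 2.5892e-20
= 2.5591e-14 m

2.5591e-14


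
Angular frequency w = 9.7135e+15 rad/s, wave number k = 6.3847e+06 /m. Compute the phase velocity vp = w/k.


vp = w / k
= 9.7135e+15 / 6.3847e+06
= 1.5214e+09 m/s

1.5214e+09


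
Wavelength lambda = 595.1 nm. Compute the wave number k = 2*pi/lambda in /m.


k = 2 * pi / lambda
= 6.2832 / (595.1e-9)
= 6.2832 / 5.9510e-07
= 1.0558e+07 /m

1.0558e+07


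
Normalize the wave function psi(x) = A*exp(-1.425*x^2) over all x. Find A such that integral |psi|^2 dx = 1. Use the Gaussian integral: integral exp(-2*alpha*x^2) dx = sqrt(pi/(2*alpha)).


integral |psi|^2 dx = A^2 * sqrt(pi/(2*alpha)) = 1
A^2 = sqrt(2*alpha/pi)
= sqrt(2 * 1.425 / pi)
= 0.952462
A = sqrt(0.952462)
= 0.9759

0.9759


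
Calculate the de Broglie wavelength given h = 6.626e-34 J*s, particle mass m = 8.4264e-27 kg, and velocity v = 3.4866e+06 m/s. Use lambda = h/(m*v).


lambda = h / (m * v)
= 6.626e-34 / (8.4264e-27 * 3.4866e+06)
= 6.626e-34 / 2.9379e-20
= 2.2553e-14 m

2.2553e-14


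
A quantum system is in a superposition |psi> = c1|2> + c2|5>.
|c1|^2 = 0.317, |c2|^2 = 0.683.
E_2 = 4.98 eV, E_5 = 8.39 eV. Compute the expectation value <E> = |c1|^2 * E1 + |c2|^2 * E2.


<E> = |c1|^2 * E1 + |c2|^2 * E2
= 0.317 * 4.98 + 0.683 * 8.39
= 1.5787 + 5.7304
= 7.309 eV

7.309


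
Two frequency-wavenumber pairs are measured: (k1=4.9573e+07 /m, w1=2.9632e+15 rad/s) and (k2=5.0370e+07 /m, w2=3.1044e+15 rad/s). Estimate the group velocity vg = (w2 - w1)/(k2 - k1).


vg = (w2 - w1) / (k2 - k1)
= (3.1044e+15 - 2.9632e+15) / (5.0370e+07 - 4.9573e+07)
= 1.4120e+14 / 7.9700e+05
= 1.7716e+08 m/s

1.7716e+08


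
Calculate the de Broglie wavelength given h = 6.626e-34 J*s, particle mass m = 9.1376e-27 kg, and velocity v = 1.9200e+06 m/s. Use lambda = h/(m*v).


lambda = h / (m * v)
= 6.626e-34 / (9.1376e-27 * 1.9200e+06)
= 6.626e-34 / 1.7544e-20
= 3.7767e-14 m

3.7767e-14


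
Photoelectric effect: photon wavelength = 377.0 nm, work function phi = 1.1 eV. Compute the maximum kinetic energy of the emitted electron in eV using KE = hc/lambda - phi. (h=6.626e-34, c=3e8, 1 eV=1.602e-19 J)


E_photon = hc / lambda
= (6.626e-34)(3e8) / (377.0e-9)
= 5.2727e-19 J
= 3.2913 eV
KE = E_photon - phi
= 3.2913 - 1.1
= 2.1913 eV

2.1913


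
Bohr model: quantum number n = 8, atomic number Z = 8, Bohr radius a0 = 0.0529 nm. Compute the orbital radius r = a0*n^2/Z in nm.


r = a0 * n^2 / Z
= 0.0529 * 8^2 / 8
= 0.0529 * 64 / 8
= 0.4232 nm

0.4232


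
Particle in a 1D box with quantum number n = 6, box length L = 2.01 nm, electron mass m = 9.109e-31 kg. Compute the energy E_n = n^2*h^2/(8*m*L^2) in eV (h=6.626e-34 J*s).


E = n^2 * h^2 / (8 * m * L^2)
= 6^2 * (6.626e-34)^2 / (8 * 9.109e-31 * (2.01e-9)^2)
= 36 * 4.3904e-67 / (8 * 9.109e-31 * 4.0401e-18)
= 5.3685e-19 J
= 3.3511 eV

3.3511


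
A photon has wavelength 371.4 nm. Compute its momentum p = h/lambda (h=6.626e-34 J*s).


p = h / lambda
= 6.626e-34 / (371.4e-9)
= 6.626e-34 / 3.7140e-07
= 1.7841e-27 kg*m/s

1.7841e-27


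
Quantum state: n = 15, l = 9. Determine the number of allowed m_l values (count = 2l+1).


m_l ranges from -l to +l in integer steps
So m_l goes from -9 to +9
Count = 2l + 1 = 2*9 + 1
= 19

19


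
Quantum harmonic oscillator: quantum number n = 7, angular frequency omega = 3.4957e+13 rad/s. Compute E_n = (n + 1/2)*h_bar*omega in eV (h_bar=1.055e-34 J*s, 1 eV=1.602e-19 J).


E = (n + 1/2) * h_bar * omega
= (7 + 0.5) * 1.055e-34 * 3.4957e+13
= 7.5 * 3.6880e-21
= 2.7660e-20 J
= 0.1727 eV

0.1727


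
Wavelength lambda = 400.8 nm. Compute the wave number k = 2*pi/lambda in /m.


k = 2 * pi / lambda
= 6.2832 / (400.8e-9)
= 6.2832 / 4.0080e-07
= 1.5677e+07 /m

1.5677e+07


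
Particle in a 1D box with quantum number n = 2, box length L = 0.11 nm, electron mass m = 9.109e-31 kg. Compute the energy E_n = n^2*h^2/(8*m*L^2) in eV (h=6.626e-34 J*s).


E = n^2 * h^2 / (8 * m * L^2)
= 2^2 * (6.626e-34)^2 / (8 * 9.109e-31 * (0.11e-9)^2)
= 4 * 4.3904e-67 / (8 * 9.109e-31 * 1.2100e-20)
= 1.9917e-17 J
= 124.3238 eV

124.3238


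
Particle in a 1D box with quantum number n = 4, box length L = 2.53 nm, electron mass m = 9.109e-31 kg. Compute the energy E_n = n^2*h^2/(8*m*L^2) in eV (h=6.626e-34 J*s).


E = n^2 * h^2 / (8 * m * L^2)
= 4^2 * (6.626e-34)^2 / (8 * 9.109e-31 * (2.53e-9)^2)
= 16 * 4.3904e-67 / (8 * 9.109e-31 * 6.4009e-18)
= 1.5060e-19 J
= 0.9401 eV

0.9401


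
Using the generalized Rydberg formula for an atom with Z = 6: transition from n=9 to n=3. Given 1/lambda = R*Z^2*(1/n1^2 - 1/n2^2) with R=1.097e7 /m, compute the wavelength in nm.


1/lambda = R * Z^2 * (1/n1^2 - 1/n2^2)
= 1.097e7 * 6^2 * (1/3^2 - 1/9^2)
= 1.097e7 * 36 * (0.111111 - 0.012346)
= 3.9004e+07 /m
lambda = 1 / 3.9004e+07
= 25.6381 nm

25.6381


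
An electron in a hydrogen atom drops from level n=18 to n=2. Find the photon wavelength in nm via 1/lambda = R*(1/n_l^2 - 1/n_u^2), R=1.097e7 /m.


1/lambda = R * (1/n_l^2 - 1/n_u^2)
= 1.097e7 * (1/2^2 - 1/18^2)
= 1.097e7 * (0.25 - 0.003086)
= 1.097e7 * 0.246914
= 2.7086e+06 /m
lambda = 1 / 2.7086e+06 = 369.1887 nm

369.1887


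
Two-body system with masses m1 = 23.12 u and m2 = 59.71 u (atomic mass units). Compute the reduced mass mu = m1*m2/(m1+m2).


mu = m1 * m2 / (m1 + m2)
= 23.12 * 59.71 / (23.12 + 59.71)
= 1380.4952 / 82.83
= 16.6666 u

16.6666


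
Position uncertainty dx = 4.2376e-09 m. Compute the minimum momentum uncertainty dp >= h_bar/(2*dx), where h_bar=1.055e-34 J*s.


dp = h_bar / (2 * dx)
= 1.055e-34 / (2 * 4.2376e-09)
= 1.055e-34 / 8.4752e-09
= 1.2448e-26 kg*m/s

1.2448e-26


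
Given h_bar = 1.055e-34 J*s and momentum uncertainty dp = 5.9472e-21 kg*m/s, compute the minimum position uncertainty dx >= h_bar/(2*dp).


dx = h_bar / (2 * dp)
= 1.055e-34 / (2 * 5.9472e-21)
= 1.055e-34 / 1.1894e-20
= 8.8697e-15 m

8.8697e-15


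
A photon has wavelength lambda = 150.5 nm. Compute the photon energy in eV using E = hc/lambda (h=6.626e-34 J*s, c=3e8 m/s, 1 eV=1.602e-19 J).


E = hc / lambda
= (6.626e-34)(3e8) / (150.5e-9)
= 1.9878e-25 / 1.5050e-07
= 1.3208e-18 J
Converting to eV: 1.3208e-18 / 1.602e-19
= 8.2447 eV

8.2447


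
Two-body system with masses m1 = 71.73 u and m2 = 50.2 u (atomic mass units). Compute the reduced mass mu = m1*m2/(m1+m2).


mu = m1 * m2 / (m1 + m2)
= 71.73 * 50.2 / (71.73 + 50.2)
= 3600.846 / 121.93
= 29.5321 u

29.5321


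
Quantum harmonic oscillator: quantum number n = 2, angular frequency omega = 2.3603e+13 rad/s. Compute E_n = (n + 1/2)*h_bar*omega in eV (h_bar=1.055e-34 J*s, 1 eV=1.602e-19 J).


E = (n + 1/2) * h_bar * omega
= (2 + 0.5) * 1.055e-34 * 2.3603e+13
= 2.5 * 2.4901e-21
= 6.2253e-21 J
= 0.0389 eV

0.0389


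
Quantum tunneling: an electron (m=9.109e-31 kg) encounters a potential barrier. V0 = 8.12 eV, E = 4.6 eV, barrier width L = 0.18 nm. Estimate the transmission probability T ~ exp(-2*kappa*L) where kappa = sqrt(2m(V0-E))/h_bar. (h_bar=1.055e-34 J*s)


V0 - E = 3.52 eV = 5.6390e-19 J
kappa = sqrt(2 * m * (V0-E)) / h_bar
= sqrt(2 * 9.109e-31 * 5.6390e-19) / 1.055e-34
= 9.6073e+09 /m
2*kappa*L = 2 * 9.6073e+09 * 0.18e-9
= 3.4586
T = exp(-3.4586) = 3.147313e-02

3.147313e-02


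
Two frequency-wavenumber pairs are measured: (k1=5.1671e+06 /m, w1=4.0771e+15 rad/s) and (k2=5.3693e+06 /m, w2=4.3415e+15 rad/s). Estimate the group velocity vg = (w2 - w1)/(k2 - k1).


vg = (w2 - w1) / (k2 - k1)
= (4.3415e+15 - 4.0771e+15) / (5.3693e+06 - 5.1671e+06)
= 2.6440e+14 / 2.0220e+05
= 1.3076e+09 m/s

1.3076e+09


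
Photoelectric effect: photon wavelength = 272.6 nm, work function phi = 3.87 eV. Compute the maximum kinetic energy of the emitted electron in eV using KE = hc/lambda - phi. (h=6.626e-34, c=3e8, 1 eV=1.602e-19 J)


E_photon = hc / lambda
= (6.626e-34)(3e8) / (272.6e-9)
= 7.2920e-19 J
= 4.5518 eV
KE = E_photon - phi
= 4.5518 - 3.87
= 0.6818 eV

0.6818


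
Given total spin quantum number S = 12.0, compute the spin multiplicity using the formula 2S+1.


Spin multiplicity = 2S + 1
= 2 * 12.0 + 1
= 24.0 + 1
= 25

25


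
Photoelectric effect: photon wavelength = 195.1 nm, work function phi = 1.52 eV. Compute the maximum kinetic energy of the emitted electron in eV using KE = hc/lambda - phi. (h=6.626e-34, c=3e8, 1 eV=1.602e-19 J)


E_photon = hc / lambda
= (6.626e-34)(3e8) / (195.1e-9)
= 1.0189e-18 J
= 6.3599 eV
KE = E_photon - phi
= 6.3599 - 1.52
= 4.8399 eV

4.8399


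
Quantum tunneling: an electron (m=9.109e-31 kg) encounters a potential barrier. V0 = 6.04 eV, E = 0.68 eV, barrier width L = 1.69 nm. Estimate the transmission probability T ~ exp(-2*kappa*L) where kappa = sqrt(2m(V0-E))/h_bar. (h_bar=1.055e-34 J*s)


V0 - E = 5.36 eV = 8.5867e-19 J
kappa = sqrt(2 * m * (V0-E)) / h_bar
= sqrt(2 * 9.109e-31 * 8.5867e-19) / 1.055e-34
= 1.1855e+10 /m
2*kappa*L = 2 * 1.1855e+10 * 1.69e-9
= 40.0708
T = exp(-40.0708) = 3.957889e-18

3.957889e-18


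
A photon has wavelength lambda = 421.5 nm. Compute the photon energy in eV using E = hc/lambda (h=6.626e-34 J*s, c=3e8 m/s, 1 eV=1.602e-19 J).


E = hc / lambda
= (6.626e-34)(3e8) / (421.5e-9)
= 1.9878e-25 / 4.2150e-07
= 4.7160e-19 J
Converting to eV: 4.7160e-19 / 1.602e-19
= 2.9438 eV

2.9438


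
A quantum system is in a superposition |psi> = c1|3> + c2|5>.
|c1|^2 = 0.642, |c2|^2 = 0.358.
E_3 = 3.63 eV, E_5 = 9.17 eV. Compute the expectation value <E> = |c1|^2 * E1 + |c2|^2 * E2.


<E> = |c1|^2 * E1 + |c2|^2 * E2
= 0.642 * 3.63 + 0.358 * 9.17
= 2.3305 + 3.2829
= 5.6133 eV

5.6133


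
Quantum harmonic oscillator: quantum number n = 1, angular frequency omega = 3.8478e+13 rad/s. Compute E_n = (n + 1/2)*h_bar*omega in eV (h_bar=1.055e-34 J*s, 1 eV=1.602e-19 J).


E = (n + 1/2) * h_bar * omega
= (1 + 0.5) * 1.055e-34 * 3.8478e+13
= 1.5 * 4.0594e-21
= 6.0891e-21 J
= 0.038 eV

0.038


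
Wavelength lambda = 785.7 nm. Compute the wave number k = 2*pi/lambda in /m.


k = 2 * pi / lambda
= 6.2832 / (785.7e-9)
= 6.2832 / 7.8570e-07
= 7.9969e+06 /m

7.9969e+06


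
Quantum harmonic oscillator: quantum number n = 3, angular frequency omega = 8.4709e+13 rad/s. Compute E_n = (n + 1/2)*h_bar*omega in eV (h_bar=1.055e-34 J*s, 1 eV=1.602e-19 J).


E = (n + 1/2) * h_bar * omega
= (3 + 0.5) * 1.055e-34 * 8.4709e+13
= 3.5 * 8.9368e-21
= 3.1279e-20 J
= 0.1952 eV

0.1952


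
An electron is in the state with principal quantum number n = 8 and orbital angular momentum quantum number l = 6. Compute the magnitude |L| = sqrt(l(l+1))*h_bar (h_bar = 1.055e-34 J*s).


L = sqrt(l*(l+1)) * h_bar
= sqrt(6 * 7) * 1.055e-34
= sqrt(42) * 1.055e-34
= 6.4807 * 1.055e-34
= 6.8372e-34 J*s

6.8372e-34


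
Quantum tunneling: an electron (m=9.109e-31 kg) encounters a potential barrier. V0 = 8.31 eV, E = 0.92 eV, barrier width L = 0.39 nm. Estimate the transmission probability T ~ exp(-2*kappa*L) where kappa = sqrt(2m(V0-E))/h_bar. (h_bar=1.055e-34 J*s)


V0 - E = 7.39 eV = 1.1839e-18 J
kappa = sqrt(2 * m * (V0-E)) / h_bar
= sqrt(2 * 9.109e-31 * 1.1839e-18) / 1.055e-34
= 1.3920e+10 /m
2*kappa*L = 2 * 1.3920e+10 * 0.39e-9
= 10.8579
T = exp(-10.8579) = 1.925185e-05

1.925185e-05


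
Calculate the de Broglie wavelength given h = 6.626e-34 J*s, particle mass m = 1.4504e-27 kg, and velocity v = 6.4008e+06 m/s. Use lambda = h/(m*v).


lambda = h / (m * v)
= 6.626e-34 / (1.4504e-27 * 6.4008e+06)
= 6.626e-34 / 9.2837e-21
= 7.1372e-14 m

7.1372e-14


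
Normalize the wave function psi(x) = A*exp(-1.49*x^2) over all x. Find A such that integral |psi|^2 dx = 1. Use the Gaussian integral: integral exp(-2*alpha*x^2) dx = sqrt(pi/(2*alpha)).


integral |psi|^2 dx = A^2 * sqrt(pi/(2*alpha)) = 1
A^2 = sqrt(2*alpha/pi)
= sqrt(2 * 1.49 / pi)
= 0.973942
A = sqrt(0.973942)
= 0.9869

0.9869


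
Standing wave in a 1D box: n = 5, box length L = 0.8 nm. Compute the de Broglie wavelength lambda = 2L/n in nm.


lambda = 2L / n
= 2 * 0.8 / 5
= 1.6 / 5
= 0.32 nm

0.32


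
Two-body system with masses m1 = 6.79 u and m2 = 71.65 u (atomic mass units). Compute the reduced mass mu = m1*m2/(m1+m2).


mu = m1 * m2 / (m1 + m2)
= 6.79 * 71.65 / (6.79 + 71.65)
= 486.5035 / 78.44
= 6.2022 u

6.2022


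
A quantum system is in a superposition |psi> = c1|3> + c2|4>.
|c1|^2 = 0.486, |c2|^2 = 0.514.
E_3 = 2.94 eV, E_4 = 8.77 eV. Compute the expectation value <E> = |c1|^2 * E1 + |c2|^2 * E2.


<E> = |c1|^2 * E1 + |c2|^2 * E2
= 0.486 * 2.94 + 0.514 * 8.77
= 1.4288 + 4.5078
= 5.9366 eV

5.9366


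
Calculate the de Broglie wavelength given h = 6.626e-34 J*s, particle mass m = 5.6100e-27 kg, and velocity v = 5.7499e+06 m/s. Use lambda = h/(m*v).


lambda = h / (m * v)
= 6.626e-34 / (5.6100e-27 * 5.7499e+06)
= 6.626e-34 / 3.2257e-20
= 2.0541e-14 m

2.0541e-14


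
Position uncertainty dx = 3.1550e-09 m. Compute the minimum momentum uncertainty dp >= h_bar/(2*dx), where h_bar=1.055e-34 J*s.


dp = h_bar / (2 * dx)
= 1.055e-34 / (2 * 3.1550e-09)
= 1.055e-34 / 6.3100e-09
= 1.6719e-26 kg*m/s

1.6719e-26


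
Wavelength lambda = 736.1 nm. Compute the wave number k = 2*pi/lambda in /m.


k = 2 * pi / lambda
= 6.2832 / (736.1e-9)
= 6.2832 / 7.3610e-07
= 8.5358e+06 /m

8.5358e+06


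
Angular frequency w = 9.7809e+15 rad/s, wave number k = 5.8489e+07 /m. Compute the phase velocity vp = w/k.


vp = w / k
= 9.7809e+15 / 5.8489e+07
= 1.6723e+08 m/s

1.6723e+08


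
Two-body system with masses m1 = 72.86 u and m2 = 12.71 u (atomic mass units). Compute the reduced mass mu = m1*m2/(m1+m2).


mu = m1 * m2 / (m1 + m2)
= 72.86 * 12.71 / (72.86 + 12.71)
= 926.0506 / 85.57
= 10.8221 u

10.8221


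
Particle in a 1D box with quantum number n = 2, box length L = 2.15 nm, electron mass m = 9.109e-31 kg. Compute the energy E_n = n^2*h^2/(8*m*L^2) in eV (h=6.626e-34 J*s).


E = n^2 * h^2 / (8 * m * L^2)
= 2^2 * (6.626e-34)^2 / (8 * 9.109e-31 * (2.15e-9)^2)
= 4 * 4.3904e-67 / (8 * 9.109e-31 * 4.6225e-18)
= 5.2135e-20 J
= 0.3254 eV

0.3254


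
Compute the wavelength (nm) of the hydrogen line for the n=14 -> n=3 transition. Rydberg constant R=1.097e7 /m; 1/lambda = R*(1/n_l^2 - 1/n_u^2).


1/lambda = R * (1/n_l^2 - 1/n_u^2)
= 1.097e7 * (1/3^2 - 1/14^2)
= 1.097e7 * (0.111111 - 0.005102)
= 1.097e7 * 0.106009
= 1.1629e+06 /m
lambda = 1 / 1.1629e+06 = 859.9047 nm

859.9047


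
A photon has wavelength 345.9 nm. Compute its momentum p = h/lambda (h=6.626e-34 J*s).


p = h / lambda
= 6.626e-34 / (345.9e-9)
= 6.626e-34 / 3.4590e-07
= 1.9156e-27 kg*m/s

1.9156e-27


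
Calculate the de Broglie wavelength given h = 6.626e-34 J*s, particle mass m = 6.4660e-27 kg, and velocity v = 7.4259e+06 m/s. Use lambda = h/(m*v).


lambda = h / (m * v)
= 6.626e-34 / (6.4660e-27 * 7.4259e+06)
= 6.626e-34 / 4.8016e-20
= 1.3800e-14 m

1.3800e-14


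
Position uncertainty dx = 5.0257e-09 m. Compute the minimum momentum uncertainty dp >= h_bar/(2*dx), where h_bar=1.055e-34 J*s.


dp = h_bar / (2 * dx)
= 1.055e-34 / (2 * 5.0257e-09)
= 1.055e-34 / 1.0051e-08
= 1.0496e-26 kg*m/s

1.0496e-26


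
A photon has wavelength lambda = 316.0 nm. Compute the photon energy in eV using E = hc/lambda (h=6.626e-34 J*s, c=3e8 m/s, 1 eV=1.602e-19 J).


E = hc / lambda
= (6.626e-34)(3e8) / (316.0e-9)
= 1.9878e-25 / 3.1600e-07
= 6.2905e-19 J
Converting to eV: 6.2905e-19 / 1.602e-19
= 3.9267 eV

3.9267


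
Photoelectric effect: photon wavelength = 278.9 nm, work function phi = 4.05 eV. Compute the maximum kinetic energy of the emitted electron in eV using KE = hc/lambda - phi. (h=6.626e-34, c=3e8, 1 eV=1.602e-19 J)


E_photon = hc / lambda
= (6.626e-34)(3e8) / (278.9e-9)
= 7.1273e-19 J
= 4.449 eV
KE = E_photon - phi
= 4.449 - 4.05
= 0.399 eV

0.399


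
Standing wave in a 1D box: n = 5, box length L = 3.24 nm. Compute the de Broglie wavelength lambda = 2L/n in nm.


lambda = 2L / n
= 2 * 3.24 / 5
= 6.48 / 5
= 1.296 nm

1.296


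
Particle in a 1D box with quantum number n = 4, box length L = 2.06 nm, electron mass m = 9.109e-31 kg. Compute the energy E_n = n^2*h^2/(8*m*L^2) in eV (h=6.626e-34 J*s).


E = n^2 * h^2 / (8 * m * L^2)
= 4^2 * (6.626e-34)^2 / (8 * 9.109e-31 * (2.06e-9)^2)
= 16 * 4.3904e-67 / (8 * 9.109e-31 * 4.2436e-18)
= 2.2716e-19 J
= 1.418 eV

1.418


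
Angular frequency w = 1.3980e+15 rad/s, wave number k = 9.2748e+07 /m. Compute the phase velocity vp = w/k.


vp = w / k
= 1.3980e+15 / 9.2748e+07
= 1.5073e+07 m/s

1.5073e+07


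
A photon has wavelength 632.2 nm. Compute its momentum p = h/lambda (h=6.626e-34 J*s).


p = h / lambda
= 6.626e-34 / (632.2e-9)
= 6.626e-34 / 6.3220e-07
= 1.0481e-27 kg*m/s

1.0481e-27


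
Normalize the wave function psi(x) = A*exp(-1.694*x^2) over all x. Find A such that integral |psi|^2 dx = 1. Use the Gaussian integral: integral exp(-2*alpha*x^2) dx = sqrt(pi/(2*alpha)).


integral |psi|^2 dx = A^2 * sqrt(pi/(2*alpha)) = 1
A^2 = sqrt(2*alpha/pi)
= sqrt(2 * 1.694 / pi)
= 1.038477
A = sqrt(1.038477)
= 1.0191

1.0191


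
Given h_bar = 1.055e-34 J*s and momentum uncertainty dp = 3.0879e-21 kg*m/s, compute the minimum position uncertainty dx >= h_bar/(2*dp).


dx = h_bar / (2 * dp)
= 1.055e-34 / (2 * 3.0879e-21)
= 1.055e-34 / 6.1758e-21
= 1.7083e-14 m

1.7083e-14


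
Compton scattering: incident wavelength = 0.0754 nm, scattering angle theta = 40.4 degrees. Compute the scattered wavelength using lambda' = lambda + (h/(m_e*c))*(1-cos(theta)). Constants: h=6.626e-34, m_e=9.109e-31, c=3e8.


Compton wavelength: h/(m_e*c) = 2.4247e-12 m
d_lambda = 2.4247e-12 * (1 - cos(40.4 deg))
= 2.4247e-12 * 0.238462
= 5.7820e-13 m = 0.000578 nm
lambda' = 0.0754 + 0.000578
= 0.075978 nm

0.075978


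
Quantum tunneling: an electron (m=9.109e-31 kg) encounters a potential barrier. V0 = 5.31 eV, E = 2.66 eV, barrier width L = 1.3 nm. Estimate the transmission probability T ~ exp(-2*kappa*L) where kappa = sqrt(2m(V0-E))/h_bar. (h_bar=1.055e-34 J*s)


V0 - E = 2.65 eV = 4.2453e-19 J
kappa = sqrt(2 * m * (V0-E)) / h_bar
= sqrt(2 * 9.109e-31 * 4.2453e-19) / 1.055e-34
= 8.3359e+09 /m
2*kappa*L = 2 * 8.3359e+09 * 1.3e-9
= 21.6733
T = exp(-21.6733) = 3.867203e-10

3.867203e-10


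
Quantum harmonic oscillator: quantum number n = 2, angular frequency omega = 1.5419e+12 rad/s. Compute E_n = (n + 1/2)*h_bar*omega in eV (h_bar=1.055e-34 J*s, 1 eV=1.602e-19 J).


E = (n + 1/2) * h_bar * omega
= (2 + 0.5) * 1.055e-34 * 1.5419e+12
= 2.5 * 1.6267e-22
= 4.0668e-22 J
= 0.0025 eV

0.0025


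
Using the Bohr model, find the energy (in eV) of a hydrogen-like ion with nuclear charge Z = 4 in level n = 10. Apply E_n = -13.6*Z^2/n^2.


E_n = -13.6 * Z^2 / n^2
= -13.6 * 4^2 / 10^2
= -13.6 * 16 / 100
= -2.176 eV

-2.176


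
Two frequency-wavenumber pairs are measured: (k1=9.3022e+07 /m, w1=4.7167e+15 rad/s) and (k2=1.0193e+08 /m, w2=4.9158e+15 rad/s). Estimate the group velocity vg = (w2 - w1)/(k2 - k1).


vg = (w2 - w1) / (k2 - k1)
= (4.9158e+15 - 4.7167e+15) / (1.0193e+08 - 9.3022e+07)
= 1.9910e+14 / 8.9080e+06
= 2.2351e+07 m/s

2.2351e+07


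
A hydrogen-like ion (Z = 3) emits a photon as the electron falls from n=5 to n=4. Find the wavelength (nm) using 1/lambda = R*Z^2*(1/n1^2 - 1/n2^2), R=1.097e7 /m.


1/lambda = R * Z^2 * (1/n1^2 - 1/n2^2)
= 1.097e7 * 3^2 * (1/4^2 - 1/5^2)
= 1.097e7 * 9 * (0.0625 - 0.04)
= 2.2214e+06 /m
lambda = 1 / 2.2214e+06
= 450.1615 nm

450.1615


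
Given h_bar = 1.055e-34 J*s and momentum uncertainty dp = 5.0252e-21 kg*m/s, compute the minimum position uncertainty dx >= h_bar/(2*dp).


dx = h_bar / (2 * dp)
= 1.055e-34 / (2 * 5.0252e-21)
= 1.055e-34 / 1.0050e-20
= 1.0497e-14 m

1.0497e-14


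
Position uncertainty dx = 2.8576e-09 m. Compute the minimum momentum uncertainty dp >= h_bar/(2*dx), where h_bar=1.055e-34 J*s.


dp = h_bar / (2 * dx)
= 1.055e-34 / (2 * 2.8576e-09)
= 1.055e-34 / 5.7152e-09
= 1.8460e-26 kg*m/s

1.8460e-26


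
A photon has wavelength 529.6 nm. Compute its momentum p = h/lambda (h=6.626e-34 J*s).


p = h / lambda
= 6.626e-34 / (529.6e-9)
= 6.626e-34 / 5.2960e-07
= 1.2511e-27 kg*m/s

1.2511e-27


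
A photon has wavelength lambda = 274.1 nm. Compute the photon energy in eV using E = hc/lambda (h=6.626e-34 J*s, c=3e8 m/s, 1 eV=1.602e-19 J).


E = hc / lambda
= (6.626e-34)(3e8) / (274.1e-9)
= 1.9878e-25 / 2.7410e-07
= 7.2521e-19 J
Converting to eV: 7.2521e-19 / 1.602e-19
= 4.5269 eV

4.5269


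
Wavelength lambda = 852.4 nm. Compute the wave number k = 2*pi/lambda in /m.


k = 2 * pi / lambda
= 6.2832 / (852.4e-9)
= 6.2832 / 8.5240e-07
= 7.3712e+06 /m

7.3712e+06


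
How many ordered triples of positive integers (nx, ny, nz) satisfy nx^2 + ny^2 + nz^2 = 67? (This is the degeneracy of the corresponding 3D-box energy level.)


Enumerate all (nx, ny, nz) with nx^2 + ny^2 + nz^2 = 67:
(3,3,7)
(3,7,3)
(7,3,3)
Total degeneracy = 3

3


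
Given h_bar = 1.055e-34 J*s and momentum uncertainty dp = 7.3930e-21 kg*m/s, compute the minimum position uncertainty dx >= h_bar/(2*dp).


dx = h_bar / (2 * dp)
= 1.055e-34 / (2 * 7.3930e-21)
= 1.055e-34 / 1.4786e-20
= 7.1351e-15 m

7.1351e-15


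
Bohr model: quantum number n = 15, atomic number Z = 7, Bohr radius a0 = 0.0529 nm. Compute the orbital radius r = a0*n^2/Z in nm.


r = a0 * n^2 / Z
= 0.0529 * 15^2 / 7
= 0.0529 * 225 / 7
= 1.7004 nm

1.7004


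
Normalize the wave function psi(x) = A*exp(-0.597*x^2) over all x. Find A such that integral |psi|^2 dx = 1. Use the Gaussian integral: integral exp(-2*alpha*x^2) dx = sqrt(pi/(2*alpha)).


integral |psi|^2 dx = A^2 * sqrt(pi/(2*alpha)) = 1
A^2 = sqrt(2*alpha/pi)
= sqrt(2 * 0.597 / pi)
= 0.616492
A = sqrt(0.616492)
= 0.7852

0.7852


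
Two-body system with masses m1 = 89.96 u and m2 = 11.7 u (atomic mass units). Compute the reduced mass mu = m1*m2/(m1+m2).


mu = m1 * m2 / (m1 + m2)
= 89.96 * 11.7 / (89.96 + 11.7)
= 1052.532 / 101.66
= 10.3535 u

10.3535


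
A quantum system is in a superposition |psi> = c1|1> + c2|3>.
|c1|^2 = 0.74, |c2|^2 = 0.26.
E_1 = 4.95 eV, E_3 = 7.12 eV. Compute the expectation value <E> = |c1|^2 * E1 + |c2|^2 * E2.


<E> = |c1|^2 * E1 + |c2|^2 * E2
= 0.74 * 4.95 + 0.26 * 7.12
= 3.663 + 1.8512
= 5.5142 eV

5.5142


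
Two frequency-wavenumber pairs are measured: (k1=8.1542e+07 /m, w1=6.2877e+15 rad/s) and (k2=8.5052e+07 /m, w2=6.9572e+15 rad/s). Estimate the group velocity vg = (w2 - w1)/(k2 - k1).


vg = (w2 - w1) / (k2 - k1)
= (6.9572e+15 - 6.2877e+15) / (8.5052e+07 - 8.1542e+07)
= 6.6950e+14 / 3.5100e+06
= 1.9074e+08 m/s

1.9074e+08


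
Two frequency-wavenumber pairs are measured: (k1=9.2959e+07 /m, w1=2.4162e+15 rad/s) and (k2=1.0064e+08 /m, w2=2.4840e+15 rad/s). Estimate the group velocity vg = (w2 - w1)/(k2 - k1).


vg = (w2 - w1) / (k2 - k1)
= (2.4840e+15 - 2.4162e+15) / (1.0064e+08 - 9.2959e+07)
= 6.7800e+13 / 7.6810e+06
= 8.8270e+06 m/s

8.8270e+06


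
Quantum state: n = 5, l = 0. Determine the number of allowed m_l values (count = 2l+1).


m_l ranges from -l to +l in integer steps
So m_l goes from -0 to +0
Count = 2l + 1 = 2*0 + 1
= 1

1


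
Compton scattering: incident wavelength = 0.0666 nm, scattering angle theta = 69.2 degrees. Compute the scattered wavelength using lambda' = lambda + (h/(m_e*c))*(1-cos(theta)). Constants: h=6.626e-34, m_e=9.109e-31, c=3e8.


Compton wavelength: h/(m_e*c) = 2.4247e-12 m
d_lambda = 2.4247e-12 * (1 - cos(69.2 deg))
= 2.4247e-12 * 0.644893
= 1.5637e-12 m = 0.001564 nm
lambda' = 0.0666 + 0.001564
= 0.068164 nm

0.068164


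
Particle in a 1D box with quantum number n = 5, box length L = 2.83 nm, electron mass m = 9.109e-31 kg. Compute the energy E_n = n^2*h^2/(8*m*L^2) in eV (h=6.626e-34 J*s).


E = n^2 * h^2 / (8 * m * L^2)
= 5^2 * (6.626e-34)^2 / (8 * 9.109e-31 * (2.83e-9)^2)
= 25 * 4.3904e-67 / (8 * 9.109e-31 * 8.0089e-18)
= 1.8807e-19 J
= 1.1739 eV

1.1739


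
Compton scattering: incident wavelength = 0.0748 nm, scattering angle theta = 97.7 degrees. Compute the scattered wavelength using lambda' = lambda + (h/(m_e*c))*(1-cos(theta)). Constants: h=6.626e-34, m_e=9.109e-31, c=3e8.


Compton wavelength: h/(m_e*c) = 2.4247e-12 m
d_lambda = 2.4247e-12 * (1 - cos(97.7 deg))
= 2.4247e-12 * 1.133986
= 2.7496e-12 m = 0.00275 nm
lambda' = 0.0748 + 0.00275
= 0.07755 nm

0.07755


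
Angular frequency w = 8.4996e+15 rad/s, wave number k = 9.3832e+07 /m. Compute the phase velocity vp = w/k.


vp = w / k
= 8.4996e+15 / 9.3832e+07
= 9.0583e+07 m/s

9.0583e+07


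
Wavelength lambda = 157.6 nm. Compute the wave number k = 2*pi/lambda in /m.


k = 2 * pi / lambda
= 6.2832 / (157.6e-9)
= 6.2832 / 1.5760e-07
= 3.9868e+07 /m

3.9868e+07


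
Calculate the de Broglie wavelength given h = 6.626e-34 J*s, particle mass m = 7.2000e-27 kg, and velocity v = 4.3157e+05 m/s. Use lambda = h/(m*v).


lambda = h / (m * v)
= 6.626e-34 / (7.2000e-27 * 4.3157e+05)
= 6.626e-34 / 3.1073e-21
= 2.1324e-13 m

2.1324e-13


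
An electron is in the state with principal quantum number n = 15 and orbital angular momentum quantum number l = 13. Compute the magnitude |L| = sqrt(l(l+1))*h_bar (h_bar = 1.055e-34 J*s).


L = sqrt(l*(l+1)) * h_bar
= sqrt(13 * 14) * 1.055e-34
= sqrt(182) * 1.055e-34
= 13.4907 * 1.055e-34
= 1.4233e-33 J*s

1.4233e-33


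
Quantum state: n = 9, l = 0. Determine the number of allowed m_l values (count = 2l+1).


m_l ranges from -l to +l in integer steps
So m_l goes from -0 to +0
Count = 2l + 1 = 2*0 + 1
= 1

1


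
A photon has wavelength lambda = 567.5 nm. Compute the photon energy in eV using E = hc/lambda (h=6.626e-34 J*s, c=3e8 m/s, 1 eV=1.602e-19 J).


E = hc / lambda
= (6.626e-34)(3e8) / (567.5e-9)
= 1.9878e-25 / 5.6750e-07
= 3.5027e-19 J
Converting to eV: 3.5027e-19 / 1.602e-19
= 2.1865 eV

2.1865


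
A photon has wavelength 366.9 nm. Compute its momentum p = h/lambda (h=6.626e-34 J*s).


p = h / lambda
= 6.626e-34 / (366.9e-9)
= 6.626e-34 / 3.6690e-07
= 1.8059e-27 kg*m/s

1.8059e-27
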